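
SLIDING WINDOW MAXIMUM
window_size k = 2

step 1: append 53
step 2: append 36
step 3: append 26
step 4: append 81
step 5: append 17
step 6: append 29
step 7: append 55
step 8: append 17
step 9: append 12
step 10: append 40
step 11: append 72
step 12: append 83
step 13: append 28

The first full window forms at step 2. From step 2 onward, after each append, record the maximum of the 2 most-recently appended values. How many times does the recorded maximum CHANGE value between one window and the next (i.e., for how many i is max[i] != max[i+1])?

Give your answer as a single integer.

Answer: 8

Derivation:
step 1: append 53 -> window=[53] (not full yet)
step 2: append 36 -> window=[53, 36] -> max=53
step 3: append 26 -> window=[36, 26] -> max=36
step 4: append 81 -> window=[26, 81] -> max=81
step 5: append 17 -> window=[81, 17] -> max=81
step 6: append 29 -> window=[17, 29] -> max=29
step 7: append 55 -> window=[29, 55] -> max=55
step 8: append 17 -> window=[55, 17] -> max=55
step 9: append 12 -> window=[17, 12] -> max=17
step 10: append 40 -> window=[12, 40] -> max=40
step 11: append 72 -> window=[40, 72] -> max=72
step 12: append 83 -> window=[72, 83] -> max=83
step 13: append 28 -> window=[83, 28] -> max=83
Recorded maximums: 53 36 81 81 29 55 55 17 40 72 83 83
Changes between consecutive maximums: 8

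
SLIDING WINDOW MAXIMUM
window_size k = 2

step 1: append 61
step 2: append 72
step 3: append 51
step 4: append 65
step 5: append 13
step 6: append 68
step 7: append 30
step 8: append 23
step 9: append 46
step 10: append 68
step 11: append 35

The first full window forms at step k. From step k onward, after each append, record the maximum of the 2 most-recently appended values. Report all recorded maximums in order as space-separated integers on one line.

step 1: append 61 -> window=[61] (not full yet)
step 2: append 72 -> window=[61, 72] -> max=72
step 3: append 51 -> window=[72, 51] -> max=72
step 4: append 65 -> window=[51, 65] -> max=65
step 5: append 13 -> window=[65, 13] -> max=65
step 6: append 68 -> window=[13, 68] -> max=68
step 7: append 30 -> window=[68, 30] -> max=68
step 8: append 23 -> window=[30, 23] -> max=30
step 9: append 46 -> window=[23, 46] -> max=46
step 10: append 68 -> window=[46, 68] -> max=68
step 11: append 35 -> window=[68, 35] -> max=68

Answer: 72 72 65 65 68 68 30 46 68 68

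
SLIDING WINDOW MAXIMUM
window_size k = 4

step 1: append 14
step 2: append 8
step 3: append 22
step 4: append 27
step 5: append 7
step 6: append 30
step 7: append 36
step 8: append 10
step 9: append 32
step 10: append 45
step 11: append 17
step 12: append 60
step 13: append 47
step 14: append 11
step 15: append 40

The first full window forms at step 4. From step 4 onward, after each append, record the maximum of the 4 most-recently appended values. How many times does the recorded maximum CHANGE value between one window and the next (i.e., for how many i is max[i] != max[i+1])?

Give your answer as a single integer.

step 1: append 14 -> window=[14] (not full yet)
step 2: append 8 -> window=[14, 8] (not full yet)
step 3: append 22 -> window=[14, 8, 22] (not full yet)
step 4: append 27 -> window=[14, 8, 22, 27] -> max=27
step 5: append 7 -> window=[8, 22, 27, 7] -> max=27
step 6: append 30 -> window=[22, 27, 7, 30] -> max=30
step 7: append 36 -> window=[27, 7, 30, 36] -> max=36
step 8: append 10 -> window=[7, 30, 36, 10] -> max=36
step 9: append 32 -> window=[30, 36, 10, 32] -> max=36
step 10: append 45 -> window=[36, 10, 32, 45] -> max=45
step 11: append 17 -> window=[10, 32, 45, 17] -> max=45
step 12: append 60 -> window=[32, 45, 17, 60] -> max=60
step 13: append 47 -> window=[45, 17, 60, 47] -> max=60
step 14: append 11 -> window=[17, 60, 47, 11] -> max=60
step 15: append 40 -> window=[60, 47, 11, 40] -> max=60
Recorded maximums: 27 27 30 36 36 36 45 45 60 60 60 60
Changes between consecutive maximums: 4

Answer: 4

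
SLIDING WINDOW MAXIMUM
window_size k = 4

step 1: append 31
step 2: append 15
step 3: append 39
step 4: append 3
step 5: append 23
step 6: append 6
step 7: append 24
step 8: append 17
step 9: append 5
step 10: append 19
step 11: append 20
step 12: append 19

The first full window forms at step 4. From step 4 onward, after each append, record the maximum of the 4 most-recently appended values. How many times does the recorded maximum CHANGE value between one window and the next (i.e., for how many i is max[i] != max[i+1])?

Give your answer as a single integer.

step 1: append 31 -> window=[31] (not full yet)
step 2: append 15 -> window=[31, 15] (not full yet)
step 3: append 39 -> window=[31, 15, 39] (not full yet)
step 4: append 3 -> window=[31, 15, 39, 3] -> max=39
step 5: append 23 -> window=[15, 39, 3, 23] -> max=39
step 6: append 6 -> window=[39, 3, 23, 6] -> max=39
step 7: append 24 -> window=[3, 23, 6, 24] -> max=24
step 8: append 17 -> window=[23, 6, 24, 17] -> max=24
step 9: append 5 -> window=[6, 24, 17, 5] -> max=24
step 10: append 19 -> window=[24, 17, 5, 19] -> max=24
step 11: append 20 -> window=[17, 5, 19, 20] -> max=20
step 12: append 19 -> window=[5, 19, 20, 19] -> max=20
Recorded maximums: 39 39 39 24 24 24 24 20 20
Changes between consecutive maximums: 2

Answer: 2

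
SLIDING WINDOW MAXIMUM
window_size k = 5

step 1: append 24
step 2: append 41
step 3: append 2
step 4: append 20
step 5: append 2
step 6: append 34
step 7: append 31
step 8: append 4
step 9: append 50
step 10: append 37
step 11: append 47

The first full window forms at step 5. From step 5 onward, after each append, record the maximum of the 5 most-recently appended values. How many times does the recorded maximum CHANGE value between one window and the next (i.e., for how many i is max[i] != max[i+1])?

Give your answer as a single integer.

Answer: 2

Derivation:
step 1: append 24 -> window=[24] (not full yet)
step 2: append 41 -> window=[24, 41] (not full yet)
step 3: append 2 -> window=[24, 41, 2] (not full yet)
step 4: append 20 -> window=[24, 41, 2, 20] (not full yet)
step 5: append 2 -> window=[24, 41, 2, 20, 2] -> max=41
step 6: append 34 -> window=[41, 2, 20, 2, 34] -> max=41
step 7: append 31 -> window=[2, 20, 2, 34, 31] -> max=34
step 8: append 4 -> window=[20, 2, 34, 31, 4] -> max=34
step 9: append 50 -> window=[2, 34, 31, 4, 50] -> max=50
step 10: append 37 -> window=[34, 31, 4, 50, 37] -> max=50
step 11: append 47 -> window=[31, 4, 50, 37, 47] -> max=50
Recorded maximums: 41 41 34 34 50 50 50
Changes between consecutive maximums: 2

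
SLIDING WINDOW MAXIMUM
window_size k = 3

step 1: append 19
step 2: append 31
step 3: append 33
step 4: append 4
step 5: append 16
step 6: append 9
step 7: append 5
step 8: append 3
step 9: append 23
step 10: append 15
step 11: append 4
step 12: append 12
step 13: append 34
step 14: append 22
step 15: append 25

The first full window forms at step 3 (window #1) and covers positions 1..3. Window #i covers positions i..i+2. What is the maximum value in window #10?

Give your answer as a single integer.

step 1: append 19 -> window=[19] (not full yet)
step 2: append 31 -> window=[19, 31] (not full yet)
step 3: append 33 -> window=[19, 31, 33] -> max=33
step 4: append 4 -> window=[31, 33, 4] -> max=33
step 5: append 16 -> window=[33, 4, 16] -> max=33
step 6: append 9 -> window=[4, 16, 9] -> max=16
step 7: append 5 -> window=[16, 9, 5] -> max=16
step 8: append 3 -> window=[9, 5, 3] -> max=9
step 9: append 23 -> window=[5, 3, 23] -> max=23
step 10: append 15 -> window=[3, 23, 15] -> max=23
step 11: append 4 -> window=[23, 15, 4] -> max=23
step 12: append 12 -> window=[15, 4, 12] -> max=15
Window #10 max = 15

Answer: 15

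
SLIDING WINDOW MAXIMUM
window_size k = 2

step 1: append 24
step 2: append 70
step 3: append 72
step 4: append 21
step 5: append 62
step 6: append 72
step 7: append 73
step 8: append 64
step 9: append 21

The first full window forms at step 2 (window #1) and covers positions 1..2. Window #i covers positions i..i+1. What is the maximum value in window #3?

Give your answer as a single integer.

Answer: 72

Derivation:
step 1: append 24 -> window=[24] (not full yet)
step 2: append 70 -> window=[24, 70] -> max=70
step 3: append 72 -> window=[70, 72] -> max=72
step 4: append 21 -> window=[72, 21] -> max=72
Window #3 max = 72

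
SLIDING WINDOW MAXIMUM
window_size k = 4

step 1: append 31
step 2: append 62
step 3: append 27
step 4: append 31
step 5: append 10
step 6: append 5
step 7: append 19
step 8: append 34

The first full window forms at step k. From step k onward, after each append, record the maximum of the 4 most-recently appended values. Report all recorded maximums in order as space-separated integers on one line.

step 1: append 31 -> window=[31] (not full yet)
step 2: append 62 -> window=[31, 62] (not full yet)
step 3: append 27 -> window=[31, 62, 27] (not full yet)
step 4: append 31 -> window=[31, 62, 27, 31] -> max=62
step 5: append 10 -> window=[62, 27, 31, 10] -> max=62
step 6: append 5 -> window=[27, 31, 10, 5] -> max=31
step 7: append 19 -> window=[31, 10, 5, 19] -> max=31
step 8: append 34 -> window=[10, 5, 19, 34] -> max=34

Answer: 62 62 31 31 34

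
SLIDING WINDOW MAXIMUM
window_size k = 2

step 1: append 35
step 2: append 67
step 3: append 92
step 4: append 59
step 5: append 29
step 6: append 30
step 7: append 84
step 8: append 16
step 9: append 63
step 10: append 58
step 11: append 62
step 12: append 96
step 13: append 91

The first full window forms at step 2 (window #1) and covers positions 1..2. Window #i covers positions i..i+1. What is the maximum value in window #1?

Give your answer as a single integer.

Answer: 67

Derivation:
step 1: append 35 -> window=[35] (not full yet)
step 2: append 67 -> window=[35, 67] -> max=67
Window #1 max = 67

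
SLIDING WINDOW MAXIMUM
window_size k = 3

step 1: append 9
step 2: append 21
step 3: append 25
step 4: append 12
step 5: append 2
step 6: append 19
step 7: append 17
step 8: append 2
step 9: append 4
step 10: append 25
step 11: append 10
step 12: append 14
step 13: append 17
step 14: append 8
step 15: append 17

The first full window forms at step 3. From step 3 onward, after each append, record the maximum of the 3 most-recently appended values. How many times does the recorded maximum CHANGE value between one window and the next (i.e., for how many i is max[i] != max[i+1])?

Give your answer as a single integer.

step 1: append 9 -> window=[9] (not full yet)
step 2: append 21 -> window=[9, 21] (not full yet)
step 3: append 25 -> window=[9, 21, 25] -> max=25
step 4: append 12 -> window=[21, 25, 12] -> max=25
step 5: append 2 -> window=[25, 12, 2] -> max=25
step 6: append 19 -> window=[12, 2, 19] -> max=19
step 7: append 17 -> window=[2, 19, 17] -> max=19
step 8: append 2 -> window=[19, 17, 2] -> max=19
step 9: append 4 -> window=[17, 2, 4] -> max=17
step 10: append 25 -> window=[2, 4, 25] -> max=25
step 11: append 10 -> window=[4, 25, 10] -> max=25
step 12: append 14 -> window=[25, 10, 14] -> max=25
step 13: append 17 -> window=[10, 14, 17] -> max=17
step 14: append 8 -> window=[14, 17, 8] -> max=17
step 15: append 17 -> window=[17, 8, 17] -> max=17
Recorded maximums: 25 25 25 19 19 19 17 25 25 25 17 17 17
Changes between consecutive maximums: 4

Answer: 4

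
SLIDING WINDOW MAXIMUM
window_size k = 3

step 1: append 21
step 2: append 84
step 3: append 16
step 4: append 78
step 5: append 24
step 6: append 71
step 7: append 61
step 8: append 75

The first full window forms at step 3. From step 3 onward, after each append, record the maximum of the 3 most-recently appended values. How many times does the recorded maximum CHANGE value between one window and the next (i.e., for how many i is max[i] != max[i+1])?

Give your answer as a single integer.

Answer: 3

Derivation:
step 1: append 21 -> window=[21] (not full yet)
step 2: append 84 -> window=[21, 84] (not full yet)
step 3: append 16 -> window=[21, 84, 16] -> max=84
step 4: append 78 -> window=[84, 16, 78] -> max=84
step 5: append 24 -> window=[16, 78, 24] -> max=78
step 6: append 71 -> window=[78, 24, 71] -> max=78
step 7: append 61 -> window=[24, 71, 61] -> max=71
step 8: append 75 -> window=[71, 61, 75] -> max=75
Recorded maximums: 84 84 78 78 71 75
Changes between consecutive maximums: 3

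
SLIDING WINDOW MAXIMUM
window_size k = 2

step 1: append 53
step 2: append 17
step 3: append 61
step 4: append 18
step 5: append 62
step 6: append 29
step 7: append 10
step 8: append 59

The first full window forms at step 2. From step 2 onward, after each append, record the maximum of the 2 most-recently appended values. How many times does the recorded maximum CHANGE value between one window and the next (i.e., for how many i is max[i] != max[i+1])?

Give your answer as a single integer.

Answer: 4

Derivation:
step 1: append 53 -> window=[53] (not full yet)
step 2: append 17 -> window=[53, 17] -> max=53
step 3: append 61 -> window=[17, 61] -> max=61
step 4: append 18 -> window=[61, 18] -> max=61
step 5: append 62 -> window=[18, 62] -> max=62
step 6: append 29 -> window=[62, 29] -> max=62
step 7: append 10 -> window=[29, 10] -> max=29
step 8: append 59 -> window=[10, 59] -> max=59
Recorded maximums: 53 61 61 62 62 29 59
Changes between consecutive maximums: 4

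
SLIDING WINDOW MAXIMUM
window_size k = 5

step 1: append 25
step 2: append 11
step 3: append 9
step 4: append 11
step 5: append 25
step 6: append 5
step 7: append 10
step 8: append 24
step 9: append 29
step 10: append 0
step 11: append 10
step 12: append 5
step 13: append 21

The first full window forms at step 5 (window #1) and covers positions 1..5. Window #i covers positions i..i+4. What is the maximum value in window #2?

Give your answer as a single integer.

step 1: append 25 -> window=[25] (not full yet)
step 2: append 11 -> window=[25, 11] (not full yet)
step 3: append 9 -> window=[25, 11, 9] (not full yet)
step 4: append 11 -> window=[25, 11, 9, 11] (not full yet)
step 5: append 25 -> window=[25, 11, 9, 11, 25] -> max=25
step 6: append 5 -> window=[11, 9, 11, 25, 5] -> max=25
Window #2 max = 25

Answer: 25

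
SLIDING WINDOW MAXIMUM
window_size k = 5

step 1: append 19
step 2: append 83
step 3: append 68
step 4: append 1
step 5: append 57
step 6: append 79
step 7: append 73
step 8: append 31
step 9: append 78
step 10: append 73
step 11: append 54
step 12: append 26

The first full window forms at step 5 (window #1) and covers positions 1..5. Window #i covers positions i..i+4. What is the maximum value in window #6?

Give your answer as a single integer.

Answer: 79

Derivation:
step 1: append 19 -> window=[19] (not full yet)
step 2: append 83 -> window=[19, 83] (not full yet)
step 3: append 68 -> window=[19, 83, 68] (not full yet)
step 4: append 1 -> window=[19, 83, 68, 1] (not full yet)
step 5: append 57 -> window=[19, 83, 68, 1, 57] -> max=83
step 6: append 79 -> window=[83, 68, 1, 57, 79] -> max=83
step 7: append 73 -> window=[68, 1, 57, 79, 73] -> max=79
step 8: append 31 -> window=[1, 57, 79, 73, 31] -> max=79
step 9: append 78 -> window=[57, 79, 73, 31, 78] -> max=79
step 10: append 73 -> window=[79, 73, 31, 78, 73] -> max=79
Window #6 max = 79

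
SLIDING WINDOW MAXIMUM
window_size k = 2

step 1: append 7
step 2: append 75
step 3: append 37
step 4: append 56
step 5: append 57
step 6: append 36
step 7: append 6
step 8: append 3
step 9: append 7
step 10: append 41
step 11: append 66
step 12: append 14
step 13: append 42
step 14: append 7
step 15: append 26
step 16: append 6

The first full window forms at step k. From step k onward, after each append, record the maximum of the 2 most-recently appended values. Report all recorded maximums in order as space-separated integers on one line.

step 1: append 7 -> window=[7] (not full yet)
step 2: append 75 -> window=[7, 75] -> max=75
step 3: append 37 -> window=[75, 37] -> max=75
step 4: append 56 -> window=[37, 56] -> max=56
step 5: append 57 -> window=[56, 57] -> max=57
step 6: append 36 -> window=[57, 36] -> max=57
step 7: append 6 -> window=[36, 6] -> max=36
step 8: append 3 -> window=[6, 3] -> max=6
step 9: append 7 -> window=[3, 7] -> max=7
step 10: append 41 -> window=[7, 41] -> max=41
step 11: append 66 -> window=[41, 66] -> max=66
step 12: append 14 -> window=[66, 14] -> max=66
step 13: append 42 -> window=[14, 42] -> max=42
step 14: append 7 -> window=[42, 7] -> max=42
step 15: append 26 -> window=[7, 26] -> max=26
step 16: append 6 -> window=[26, 6] -> max=26

Answer: 75 75 56 57 57 36 6 7 41 66 66 42 42 26 26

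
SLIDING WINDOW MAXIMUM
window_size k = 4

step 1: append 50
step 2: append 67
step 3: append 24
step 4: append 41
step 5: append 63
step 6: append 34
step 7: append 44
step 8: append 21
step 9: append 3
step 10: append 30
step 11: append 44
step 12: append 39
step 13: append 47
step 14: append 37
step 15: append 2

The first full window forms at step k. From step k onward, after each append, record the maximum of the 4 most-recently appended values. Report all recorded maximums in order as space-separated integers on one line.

Answer: 67 67 63 63 63 44 44 44 44 47 47 47

Derivation:
step 1: append 50 -> window=[50] (not full yet)
step 2: append 67 -> window=[50, 67] (not full yet)
step 3: append 24 -> window=[50, 67, 24] (not full yet)
step 4: append 41 -> window=[50, 67, 24, 41] -> max=67
step 5: append 63 -> window=[67, 24, 41, 63] -> max=67
step 6: append 34 -> window=[24, 41, 63, 34] -> max=63
step 7: append 44 -> window=[41, 63, 34, 44] -> max=63
step 8: append 21 -> window=[63, 34, 44, 21] -> max=63
step 9: append 3 -> window=[34, 44, 21, 3] -> max=44
step 10: append 30 -> window=[44, 21, 3, 30] -> max=44
step 11: append 44 -> window=[21, 3, 30, 44] -> max=44
step 12: append 39 -> window=[3, 30, 44, 39] -> max=44
step 13: append 47 -> window=[30, 44, 39, 47] -> max=47
step 14: append 37 -> window=[44, 39, 47, 37] -> max=47
step 15: append 2 -> window=[39, 47, 37, 2] -> max=47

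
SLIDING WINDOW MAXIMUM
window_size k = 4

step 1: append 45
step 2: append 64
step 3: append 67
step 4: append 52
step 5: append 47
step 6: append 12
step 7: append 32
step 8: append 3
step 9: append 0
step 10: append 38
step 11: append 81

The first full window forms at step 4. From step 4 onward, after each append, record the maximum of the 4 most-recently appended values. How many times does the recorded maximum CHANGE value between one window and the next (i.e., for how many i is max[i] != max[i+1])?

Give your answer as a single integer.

step 1: append 45 -> window=[45] (not full yet)
step 2: append 64 -> window=[45, 64] (not full yet)
step 3: append 67 -> window=[45, 64, 67] (not full yet)
step 4: append 52 -> window=[45, 64, 67, 52] -> max=67
step 5: append 47 -> window=[64, 67, 52, 47] -> max=67
step 6: append 12 -> window=[67, 52, 47, 12] -> max=67
step 7: append 32 -> window=[52, 47, 12, 32] -> max=52
step 8: append 3 -> window=[47, 12, 32, 3] -> max=47
step 9: append 0 -> window=[12, 32, 3, 0] -> max=32
step 10: append 38 -> window=[32, 3, 0, 38] -> max=38
step 11: append 81 -> window=[3, 0, 38, 81] -> max=81
Recorded maximums: 67 67 67 52 47 32 38 81
Changes between consecutive maximums: 5

Answer: 5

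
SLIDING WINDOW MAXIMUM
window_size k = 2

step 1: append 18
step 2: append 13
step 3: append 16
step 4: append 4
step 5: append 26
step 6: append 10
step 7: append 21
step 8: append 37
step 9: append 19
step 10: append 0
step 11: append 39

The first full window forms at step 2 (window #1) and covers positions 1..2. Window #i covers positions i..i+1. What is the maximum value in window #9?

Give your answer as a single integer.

Answer: 19

Derivation:
step 1: append 18 -> window=[18] (not full yet)
step 2: append 13 -> window=[18, 13] -> max=18
step 3: append 16 -> window=[13, 16] -> max=16
step 4: append 4 -> window=[16, 4] -> max=16
step 5: append 26 -> window=[4, 26] -> max=26
step 6: append 10 -> window=[26, 10] -> max=26
step 7: append 21 -> window=[10, 21] -> max=21
step 8: append 37 -> window=[21, 37] -> max=37
step 9: append 19 -> window=[37, 19] -> max=37
step 10: append 0 -> window=[19, 0] -> max=19
Window #9 max = 19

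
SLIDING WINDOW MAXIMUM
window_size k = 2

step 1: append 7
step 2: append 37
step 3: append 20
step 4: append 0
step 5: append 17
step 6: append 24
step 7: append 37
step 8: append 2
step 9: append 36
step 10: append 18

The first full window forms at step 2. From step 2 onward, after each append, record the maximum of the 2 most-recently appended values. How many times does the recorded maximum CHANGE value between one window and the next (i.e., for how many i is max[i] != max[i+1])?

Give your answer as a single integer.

Answer: 5

Derivation:
step 1: append 7 -> window=[7] (not full yet)
step 2: append 37 -> window=[7, 37] -> max=37
step 3: append 20 -> window=[37, 20] -> max=37
step 4: append 0 -> window=[20, 0] -> max=20
step 5: append 17 -> window=[0, 17] -> max=17
step 6: append 24 -> window=[17, 24] -> max=24
step 7: append 37 -> window=[24, 37] -> max=37
step 8: append 2 -> window=[37, 2] -> max=37
step 9: append 36 -> window=[2, 36] -> max=36
step 10: append 18 -> window=[36, 18] -> max=36
Recorded maximums: 37 37 20 17 24 37 37 36 36
Changes between consecutive maximums: 5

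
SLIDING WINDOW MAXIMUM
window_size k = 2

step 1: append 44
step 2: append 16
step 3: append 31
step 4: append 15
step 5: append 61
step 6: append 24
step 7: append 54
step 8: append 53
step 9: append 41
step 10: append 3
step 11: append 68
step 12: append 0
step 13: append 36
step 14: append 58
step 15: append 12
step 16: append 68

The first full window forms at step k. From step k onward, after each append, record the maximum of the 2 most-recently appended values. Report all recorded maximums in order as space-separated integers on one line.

Answer: 44 31 31 61 61 54 54 53 41 68 68 36 58 58 68

Derivation:
step 1: append 44 -> window=[44] (not full yet)
step 2: append 16 -> window=[44, 16] -> max=44
step 3: append 31 -> window=[16, 31] -> max=31
step 4: append 15 -> window=[31, 15] -> max=31
step 5: append 61 -> window=[15, 61] -> max=61
step 6: append 24 -> window=[61, 24] -> max=61
step 7: append 54 -> window=[24, 54] -> max=54
step 8: append 53 -> window=[54, 53] -> max=54
step 9: append 41 -> window=[53, 41] -> max=53
step 10: append 3 -> window=[41, 3] -> max=41
step 11: append 68 -> window=[3, 68] -> max=68
step 12: append 0 -> window=[68, 0] -> max=68
step 13: append 36 -> window=[0, 36] -> max=36
step 14: append 58 -> window=[36, 58] -> max=58
step 15: append 12 -> window=[58, 12] -> max=58
step 16: append 68 -> window=[12, 68] -> max=68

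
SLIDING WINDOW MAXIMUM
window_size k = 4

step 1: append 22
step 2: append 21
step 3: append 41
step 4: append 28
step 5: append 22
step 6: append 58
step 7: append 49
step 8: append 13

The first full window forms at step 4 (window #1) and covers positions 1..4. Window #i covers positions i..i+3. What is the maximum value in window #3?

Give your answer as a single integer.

Answer: 58

Derivation:
step 1: append 22 -> window=[22] (not full yet)
step 2: append 21 -> window=[22, 21] (not full yet)
step 3: append 41 -> window=[22, 21, 41] (not full yet)
step 4: append 28 -> window=[22, 21, 41, 28] -> max=41
step 5: append 22 -> window=[21, 41, 28, 22] -> max=41
step 6: append 58 -> window=[41, 28, 22, 58] -> max=58
Window #3 max = 58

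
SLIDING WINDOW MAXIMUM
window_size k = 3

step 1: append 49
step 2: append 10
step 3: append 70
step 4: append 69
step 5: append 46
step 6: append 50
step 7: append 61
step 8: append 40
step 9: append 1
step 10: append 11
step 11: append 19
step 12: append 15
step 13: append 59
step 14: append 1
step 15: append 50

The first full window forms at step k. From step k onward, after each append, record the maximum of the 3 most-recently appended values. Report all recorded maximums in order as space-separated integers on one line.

step 1: append 49 -> window=[49] (not full yet)
step 2: append 10 -> window=[49, 10] (not full yet)
step 3: append 70 -> window=[49, 10, 70] -> max=70
step 4: append 69 -> window=[10, 70, 69] -> max=70
step 5: append 46 -> window=[70, 69, 46] -> max=70
step 6: append 50 -> window=[69, 46, 50] -> max=69
step 7: append 61 -> window=[46, 50, 61] -> max=61
step 8: append 40 -> window=[50, 61, 40] -> max=61
step 9: append 1 -> window=[61, 40, 1] -> max=61
step 10: append 11 -> window=[40, 1, 11] -> max=40
step 11: append 19 -> window=[1, 11, 19] -> max=19
step 12: append 15 -> window=[11, 19, 15] -> max=19
step 13: append 59 -> window=[19, 15, 59] -> max=59
step 14: append 1 -> window=[15, 59, 1] -> max=59
step 15: append 50 -> window=[59, 1, 50] -> max=59

Answer: 70 70 70 69 61 61 61 40 19 19 59 59 59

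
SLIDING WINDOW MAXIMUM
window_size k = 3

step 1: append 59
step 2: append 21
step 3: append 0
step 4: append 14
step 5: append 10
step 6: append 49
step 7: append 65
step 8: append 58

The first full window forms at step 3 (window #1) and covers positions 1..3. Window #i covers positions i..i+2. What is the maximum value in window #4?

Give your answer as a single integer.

step 1: append 59 -> window=[59] (not full yet)
step 2: append 21 -> window=[59, 21] (not full yet)
step 3: append 0 -> window=[59, 21, 0] -> max=59
step 4: append 14 -> window=[21, 0, 14] -> max=21
step 5: append 10 -> window=[0, 14, 10] -> max=14
step 6: append 49 -> window=[14, 10, 49] -> max=49
Window #4 max = 49

Answer: 49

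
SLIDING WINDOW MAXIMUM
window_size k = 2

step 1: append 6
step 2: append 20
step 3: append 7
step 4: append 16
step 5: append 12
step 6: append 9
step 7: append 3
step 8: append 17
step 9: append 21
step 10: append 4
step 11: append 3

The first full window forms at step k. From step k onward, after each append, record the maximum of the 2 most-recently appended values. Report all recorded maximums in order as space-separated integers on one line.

Answer: 20 20 16 16 12 9 17 21 21 4

Derivation:
step 1: append 6 -> window=[6] (not full yet)
step 2: append 20 -> window=[6, 20] -> max=20
step 3: append 7 -> window=[20, 7] -> max=20
step 4: append 16 -> window=[7, 16] -> max=16
step 5: append 12 -> window=[16, 12] -> max=16
step 6: append 9 -> window=[12, 9] -> max=12
step 7: append 3 -> window=[9, 3] -> max=9
step 8: append 17 -> window=[3, 17] -> max=17
step 9: append 21 -> window=[17, 21] -> max=21
step 10: append 4 -> window=[21, 4] -> max=21
step 11: append 3 -> window=[4, 3] -> max=4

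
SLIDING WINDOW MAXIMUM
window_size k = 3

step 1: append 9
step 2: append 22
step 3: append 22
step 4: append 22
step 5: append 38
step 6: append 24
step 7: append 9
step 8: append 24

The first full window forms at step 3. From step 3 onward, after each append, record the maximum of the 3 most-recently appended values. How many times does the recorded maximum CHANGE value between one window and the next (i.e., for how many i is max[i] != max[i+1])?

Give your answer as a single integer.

Answer: 2

Derivation:
step 1: append 9 -> window=[9] (not full yet)
step 2: append 22 -> window=[9, 22] (not full yet)
step 3: append 22 -> window=[9, 22, 22] -> max=22
step 4: append 22 -> window=[22, 22, 22] -> max=22
step 5: append 38 -> window=[22, 22, 38] -> max=38
step 6: append 24 -> window=[22, 38, 24] -> max=38
step 7: append 9 -> window=[38, 24, 9] -> max=38
step 8: append 24 -> window=[24, 9, 24] -> max=24
Recorded maximums: 22 22 38 38 38 24
Changes between consecutive maximums: 2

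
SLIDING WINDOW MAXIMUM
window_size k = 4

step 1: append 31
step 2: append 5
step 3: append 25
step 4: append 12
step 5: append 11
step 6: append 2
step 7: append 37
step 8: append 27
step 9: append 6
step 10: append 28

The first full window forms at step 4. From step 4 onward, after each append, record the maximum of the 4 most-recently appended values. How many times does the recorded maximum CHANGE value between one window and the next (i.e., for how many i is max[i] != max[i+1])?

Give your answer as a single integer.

Answer: 2

Derivation:
step 1: append 31 -> window=[31] (not full yet)
step 2: append 5 -> window=[31, 5] (not full yet)
step 3: append 25 -> window=[31, 5, 25] (not full yet)
step 4: append 12 -> window=[31, 5, 25, 12] -> max=31
step 5: append 11 -> window=[5, 25, 12, 11] -> max=25
step 6: append 2 -> window=[25, 12, 11, 2] -> max=25
step 7: append 37 -> window=[12, 11, 2, 37] -> max=37
step 8: append 27 -> window=[11, 2, 37, 27] -> max=37
step 9: append 6 -> window=[2, 37, 27, 6] -> max=37
step 10: append 28 -> window=[37, 27, 6, 28] -> max=37
Recorded maximums: 31 25 25 37 37 37 37
Changes between consecutive maximums: 2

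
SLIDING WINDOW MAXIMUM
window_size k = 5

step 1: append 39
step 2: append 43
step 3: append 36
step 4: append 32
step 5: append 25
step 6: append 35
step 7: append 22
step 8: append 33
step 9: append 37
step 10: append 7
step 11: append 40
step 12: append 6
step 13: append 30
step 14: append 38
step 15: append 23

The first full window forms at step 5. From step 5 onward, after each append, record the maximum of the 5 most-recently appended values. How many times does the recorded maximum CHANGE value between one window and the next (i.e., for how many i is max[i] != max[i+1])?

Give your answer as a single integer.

Answer: 4

Derivation:
step 1: append 39 -> window=[39] (not full yet)
step 2: append 43 -> window=[39, 43] (not full yet)
step 3: append 36 -> window=[39, 43, 36] (not full yet)
step 4: append 32 -> window=[39, 43, 36, 32] (not full yet)
step 5: append 25 -> window=[39, 43, 36, 32, 25] -> max=43
step 6: append 35 -> window=[43, 36, 32, 25, 35] -> max=43
step 7: append 22 -> window=[36, 32, 25, 35, 22] -> max=36
step 8: append 33 -> window=[32, 25, 35, 22, 33] -> max=35
step 9: append 37 -> window=[25, 35, 22, 33, 37] -> max=37
step 10: append 7 -> window=[35, 22, 33, 37, 7] -> max=37
step 11: append 40 -> window=[22, 33, 37, 7, 40] -> max=40
step 12: append 6 -> window=[33, 37, 7, 40, 6] -> max=40
step 13: append 30 -> window=[37, 7, 40, 6, 30] -> max=40
step 14: append 38 -> window=[7, 40, 6, 30, 38] -> max=40
step 15: append 23 -> window=[40, 6, 30, 38, 23] -> max=40
Recorded maximums: 43 43 36 35 37 37 40 40 40 40 40
Changes between consecutive maximums: 4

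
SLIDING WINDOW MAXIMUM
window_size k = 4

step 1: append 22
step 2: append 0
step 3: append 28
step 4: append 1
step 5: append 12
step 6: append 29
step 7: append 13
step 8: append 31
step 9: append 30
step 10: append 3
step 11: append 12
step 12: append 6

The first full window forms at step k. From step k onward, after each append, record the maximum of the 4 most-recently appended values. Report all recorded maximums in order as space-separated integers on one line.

Answer: 28 28 29 29 31 31 31 31 30

Derivation:
step 1: append 22 -> window=[22] (not full yet)
step 2: append 0 -> window=[22, 0] (not full yet)
step 3: append 28 -> window=[22, 0, 28] (not full yet)
step 4: append 1 -> window=[22, 0, 28, 1] -> max=28
step 5: append 12 -> window=[0, 28, 1, 12] -> max=28
step 6: append 29 -> window=[28, 1, 12, 29] -> max=29
step 7: append 13 -> window=[1, 12, 29, 13] -> max=29
step 8: append 31 -> window=[12, 29, 13, 31] -> max=31
step 9: append 30 -> window=[29, 13, 31, 30] -> max=31
step 10: append 3 -> window=[13, 31, 30, 3] -> max=31
step 11: append 12 -> window=[31, 30, 3, 12] -> max=31
step 12: append 6 -> window=[30, 3, 12, 6] -> max=30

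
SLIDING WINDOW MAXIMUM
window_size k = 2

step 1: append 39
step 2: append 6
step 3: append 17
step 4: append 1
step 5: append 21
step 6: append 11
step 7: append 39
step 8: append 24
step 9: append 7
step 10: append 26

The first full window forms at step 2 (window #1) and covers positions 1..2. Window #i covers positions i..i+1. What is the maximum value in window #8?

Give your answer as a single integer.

Answer: 24

Derivation:
step 1: append 39 -> window=[39] (not full yet)
step 2: append 6 -> window=[39, 6] -> max=39
step 3: append 17 -> window=[6, 17] -> max=17
step 4: append 1 -> window=[17, 1] -> max=17
step 5: append 21 -> window=[1, 21] -> max=21
step 6: append 11 -> window=[21, 11] -> max=21
step 7: append 39 -> window=[11, 39] -> max=39
step 8: append 24 -> window=[39, 24] -> max=39
step 9: append 7 -> window=[24, 7] -> max=24
Window #8 max = 24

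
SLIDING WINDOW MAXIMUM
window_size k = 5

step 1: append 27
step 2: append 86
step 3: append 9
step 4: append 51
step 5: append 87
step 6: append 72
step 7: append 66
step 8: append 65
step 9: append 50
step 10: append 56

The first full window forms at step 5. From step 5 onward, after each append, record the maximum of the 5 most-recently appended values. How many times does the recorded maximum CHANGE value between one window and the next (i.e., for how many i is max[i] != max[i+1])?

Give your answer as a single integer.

step 1: append 27 -> window=[27] (not full yet)
step 2: append 86 -> window=[27, 86] (not full yet)
step 3: append 9 -> window=[27, 86, 9] (not full yet)
step 4: append 51 -> window=[27, 86, 9, 51] (not full yet)
step 5: append 87 -> window=[27, 86, 9, 51, 87] -> max=87
step 6: append 72 -> window=[86, 9, 51, 87, 72] -> max=87
step 7: append 66 -> window=[9, 51, 87, 72, 66] -> max=87
step 8: append 65 -> window=[51, 87, 72, 66, 65] -> max=87
step 9: append 50 -> window=[87, 72, 66, 65, 50] -> max=87
step 10: append 56 -> window=[72, 66, 65, 50, 56] -> max=72
Recorded maximums: 87 87 87 87 87 72
Changes between consecutive maximums: 1

Answer: 1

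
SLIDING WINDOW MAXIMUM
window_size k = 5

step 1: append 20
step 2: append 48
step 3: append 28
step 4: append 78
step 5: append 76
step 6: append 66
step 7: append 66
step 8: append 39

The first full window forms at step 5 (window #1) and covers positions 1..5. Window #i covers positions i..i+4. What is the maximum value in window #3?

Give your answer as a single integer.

step 1: append 20 -> window=[20] (not full yet)
step 2: append 48 -> window=[20, 48] (not full yet)
step 3: append 28 -> window=[20, 48, 28] (not full yet)
step 4: append 78 -> window=[20, 48, 28, 78] (not full yet)
step 5: append 76 -> window=[20, 48, 28, 78, 76] -> max=78
step 6: append 66 -> window=[48, 28, 78, 76, 66] -> max=78
step 7: append 66 -> window=[28, 78, 76, 66, 66] -> max=78
Window #3 max = 78

Answer: 78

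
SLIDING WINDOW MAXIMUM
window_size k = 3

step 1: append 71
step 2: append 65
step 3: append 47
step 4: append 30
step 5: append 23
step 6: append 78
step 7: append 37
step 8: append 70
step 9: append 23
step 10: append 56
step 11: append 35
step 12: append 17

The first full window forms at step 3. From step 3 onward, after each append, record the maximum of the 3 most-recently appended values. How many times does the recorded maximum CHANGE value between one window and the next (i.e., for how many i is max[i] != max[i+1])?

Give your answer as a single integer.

step 1: append 71 -> window=[71] (not full yet)
step 2: append 65 -> window=[71, 65] (not full yet)
step 3: append 47 -> window=[71, 65, 47] -> max=71
step 4: append 30 -> window=[65, 47, 30] -> max=65
step 5: append 23 -> window=[47, 30, 23] -> max=47
step 6: append 78 -> window=[30, 23, 78] -> max=78
step 7: append 37 -> window=[23, 78, 37] -> max=78
step 8: append 70 -> window=[78, 37, 70] -> max=78
step 9: append 23 -> window=[37, 70, 23] -> max=70
step 10: append 56 -> window=[70, 23, 56] -> max=70
step 11: append 35 -> window=[23, 56, 35] -> max=56
step 12: append 17 -> window=[56, 35, 17] -> max=56
Recorded maximums: 71 65 47 78 78 78 70 70 56 56
Changes between consecutive maximums: 5

Answer: 5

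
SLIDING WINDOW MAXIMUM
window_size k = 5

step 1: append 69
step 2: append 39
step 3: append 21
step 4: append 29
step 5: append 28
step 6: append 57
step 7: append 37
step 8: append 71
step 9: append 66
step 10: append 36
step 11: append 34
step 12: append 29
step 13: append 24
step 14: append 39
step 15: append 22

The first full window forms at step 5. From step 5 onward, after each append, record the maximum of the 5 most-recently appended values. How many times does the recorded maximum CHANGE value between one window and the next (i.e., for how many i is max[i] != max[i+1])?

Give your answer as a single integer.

step 1: append 69 -> window=[69] (not full yet)
step 2: append 39 -> window=[69, 39] (not full yet)
step 3: append 21 -> window=[69, 39, 21] (not full yet)
step 4: append 29 -> window=[69, 39, 21, 29] (not full yet)
step 5: append 28 -> window=[69, 39, 21, 29, 28] -> max=69
step 6: append 57 -> window=[39, 21, 29, 28, 57] -> max=57
step 7: append 37 -> window=[21, 29, 28, 57, 37] -> max=57
step 8: append 71 -> window=[29, 28, 57, 37, 71] -> max=71
step 9: append 66 -> window=[28, 57, 37, 71, 66] -> max=71
step 10: append 36 -> window=[57, 37, 71, 66, 36] -> max=71
step 11: append 34 -> window=[37, 71, 66, 36, 34] -> max=71
step 12: append 29 -> window=[71, 66, 36, 34, 29] -> max=71
step 13: append 24 -> window=[66, 36, 34, 29, 24] -> max=66
step 14: append 39 -> window=[36, 34, 29, 24, 39] -> max=39
step 15: append 22 -> window=[34, 29, 24, 39, 22] -> max=39
Recorded maximums: 69 57 57 71 71 71 71 71 66 39 39
Changes between consecutive maximums: 4

Answer: 4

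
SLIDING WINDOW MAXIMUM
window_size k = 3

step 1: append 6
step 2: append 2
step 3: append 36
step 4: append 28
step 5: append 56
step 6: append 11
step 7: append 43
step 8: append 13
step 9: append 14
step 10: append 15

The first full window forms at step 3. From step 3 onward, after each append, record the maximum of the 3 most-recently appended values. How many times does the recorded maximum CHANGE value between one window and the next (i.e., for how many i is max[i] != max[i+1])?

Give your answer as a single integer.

step 1: append 6 -> window=[6] (not full yet)
step 2: append 2 -> window=[6, 2] (not full yet)
step 3: append 36 -> window=[6, 2, 36] -> max=36
step 4: append 28 -> window=[2, 36, 28] -> max=36
step 5: append 56 -> window=[36, 28, 56] -> max=56
step 6: append 11 -> window=[28, 56, 11] -> max=56
step 7: append 43 -> window=[56, 11, 43] -> max=56
step 8: append 13 -> window=[11, 43, 13] -> max=43
step 9: append 14 -> window=[43, 13, 14] -> max=43
step 10: append 15 -> window=[13, 14, 15] -> max=15
Recorded maximums: 36 36 56 56 56 43 43 15
Changes between consecutive maximums: 3

Answer: 3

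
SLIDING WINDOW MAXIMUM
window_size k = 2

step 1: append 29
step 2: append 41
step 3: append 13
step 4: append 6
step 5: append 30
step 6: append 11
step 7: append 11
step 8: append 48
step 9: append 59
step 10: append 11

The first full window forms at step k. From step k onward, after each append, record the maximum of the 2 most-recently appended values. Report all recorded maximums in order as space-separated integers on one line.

Answer: 41 41 13 30 30 11 48 59 59

Derivation:
step 1: append 29 -> window=[29] (not full yet)
step 2: append 41 -> window=[29, 41] -> max=41
step 3: append 13 -> window=[41, 13] -> max=41
step 4: append 6 -> window=[13, 6] -> max=13
step 5: append 30 -> window=[6, 30] -> max=30
step 6: append 11 -> window=[30, 11] -> max=30
step 7: append 11 -> window=[11, 11] -> max=11
step 8: append 48 -> window=[11, 48] -> max=48
step 9: append 59 -> window=[48, 59] -> max=59
step 10: append 11 -> window=[59, 11] -> max=59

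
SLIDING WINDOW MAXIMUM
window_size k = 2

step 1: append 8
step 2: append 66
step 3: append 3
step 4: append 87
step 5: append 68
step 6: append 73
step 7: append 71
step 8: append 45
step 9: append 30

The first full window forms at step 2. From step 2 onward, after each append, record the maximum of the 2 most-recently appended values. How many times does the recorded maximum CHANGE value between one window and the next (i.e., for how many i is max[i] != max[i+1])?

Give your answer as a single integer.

step 1: append 8 -> window=[8] (not full yet)
step 2: append 66 -> window=[8, 66] -> max=66
step 3: append 3 -> window=[66, 3] -> max=66
step 4: append 87 -> window=[3, 87] -> max=87
step 5: append 68 -> window=[87, 68] -> max=87
step 6: append 73 -> window=[68, 73] -> max=73
step 7: append 71 -> window=[73, 71] -> max=73
step 8: append 45 -> window=[71, 45] -> max=71
step 9: append 30 -> window=[45, 30] -> max=45
Recorded maximums: 66 66 87 87 73 73 71 45
Changes between consecutive maximums: 4

Answer: 4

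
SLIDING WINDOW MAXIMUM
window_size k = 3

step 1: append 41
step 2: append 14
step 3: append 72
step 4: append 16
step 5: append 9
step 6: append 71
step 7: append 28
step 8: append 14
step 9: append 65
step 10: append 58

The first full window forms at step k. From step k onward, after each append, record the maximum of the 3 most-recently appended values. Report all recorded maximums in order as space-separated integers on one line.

Answer: 72 72 72 71 71 71 65 65

Derivation:
step 1: append 41 -> window=[41] (not full yet)
step 2: append 14 -> window=[41, 14] (not full yet)
step 3: append 72 -> window=[41, 14, 72] -> max=72
step 4: append 16 -> window=[14, 72, 16] -> max=72
step 5: append 9 -> window=[72, 16, 9] -> max=72
step 6: append 71 -> window=[16, 9, 71] -> max=71
step 7: append 28 -> window=[9, 71, 28] -> max=71
step 8: append 14 -> window=[71, 28, 14] -> max=71
step 9: append 65 -> window=[28, 14, 65] -> max=65
step 10: append 58 -> window=[14, 65, 58] -> max=65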